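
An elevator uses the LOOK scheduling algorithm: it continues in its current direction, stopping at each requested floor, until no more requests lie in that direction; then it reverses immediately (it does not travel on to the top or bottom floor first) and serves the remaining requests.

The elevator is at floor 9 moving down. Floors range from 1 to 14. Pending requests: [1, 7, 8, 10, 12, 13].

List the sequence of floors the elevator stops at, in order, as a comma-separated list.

Current: 9, moving DOWN
Serve below first (descending): [8, 7, 1]
Then reverse, serve above (ascending): [10, 12, 13]

Answer: 8, 7, 1, 10, 12, 13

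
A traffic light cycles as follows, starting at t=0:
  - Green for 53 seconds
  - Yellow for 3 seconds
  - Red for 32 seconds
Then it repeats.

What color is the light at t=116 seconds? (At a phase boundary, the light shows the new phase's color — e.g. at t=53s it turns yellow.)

Cycle length = 53 + 3 + 32 = 88s
t = 116, phase_t = 116 mod 88 = 28
28 < 53 (green end) → GREEN

Answer: green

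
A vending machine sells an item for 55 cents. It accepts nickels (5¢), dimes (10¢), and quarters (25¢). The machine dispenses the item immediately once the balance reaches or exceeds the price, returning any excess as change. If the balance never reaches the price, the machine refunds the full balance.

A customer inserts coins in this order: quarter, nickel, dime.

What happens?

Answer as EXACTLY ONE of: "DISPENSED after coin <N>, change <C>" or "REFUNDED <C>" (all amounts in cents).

Price: 55¢
Coin 1 (quarter, 25¢): balance = 25¢
Coin 2 (nickel, 5¢): balance = 30¢
Coin 3 (dime, 10¢): balance = 40¢
All coins inserted, balance 40¢ < price 55¢ → REFUND 40¢

Answer: REFUNDED 40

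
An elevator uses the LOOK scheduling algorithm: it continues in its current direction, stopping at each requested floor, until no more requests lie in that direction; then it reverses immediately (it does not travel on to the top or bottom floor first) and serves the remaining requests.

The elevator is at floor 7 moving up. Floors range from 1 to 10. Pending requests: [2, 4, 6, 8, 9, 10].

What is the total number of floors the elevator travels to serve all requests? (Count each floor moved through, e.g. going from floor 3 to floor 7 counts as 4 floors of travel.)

Start at floor 7 moving up, LOOK stop order: [8, 9, 10, 6, 4, 2]
  7 → 8: |8-7| = 1, total = 1
  8 → 9: |9-8| = 1, total = 2
  9 → 10: |10-9| = 1, total = 3
  10 → 6: |6-10| = 4, total = 7
  6 → 4: |4-6| = 2, total = 9
  4 → 2: |2-4| = 2, total = 11

Answer: 11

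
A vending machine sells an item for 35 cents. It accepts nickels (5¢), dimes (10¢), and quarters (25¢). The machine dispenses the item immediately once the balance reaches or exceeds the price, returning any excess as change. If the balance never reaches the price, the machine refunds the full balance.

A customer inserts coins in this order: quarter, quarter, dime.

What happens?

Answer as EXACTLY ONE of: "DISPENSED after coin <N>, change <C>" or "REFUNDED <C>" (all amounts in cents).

Answer: DISPENSED after coin 2, change 15

Derivation:
Price: 35¢
Coin 1 (quarter, 25¢): balance = 25¢
Coin 2 (quarter, 25¢): balance = 50¢
  → balance >= price → DISPENSE, change = 50 - 35 = 15¢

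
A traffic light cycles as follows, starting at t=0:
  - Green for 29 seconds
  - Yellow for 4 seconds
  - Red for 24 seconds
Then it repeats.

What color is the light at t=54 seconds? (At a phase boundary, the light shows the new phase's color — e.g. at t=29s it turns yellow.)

Cycle length = 29 + 4 + 24 = 57s
t = 54, phase_t = 54 mod 57 = 54
54 >= 33 → RED

Answer: red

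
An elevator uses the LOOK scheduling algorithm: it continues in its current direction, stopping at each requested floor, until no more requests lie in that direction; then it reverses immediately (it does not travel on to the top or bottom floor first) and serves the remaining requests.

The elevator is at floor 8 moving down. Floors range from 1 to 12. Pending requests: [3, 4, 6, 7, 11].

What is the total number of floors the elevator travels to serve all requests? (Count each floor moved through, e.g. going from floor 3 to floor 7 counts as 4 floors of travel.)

Start at floor 8 moving down, LOOK stop order: [7, 6, 4, 3, 11]
  8 → 7: |7-8| = 1, total = 1
  7 → 6: |6-7| = 1, total = 2
  6 → 4: |4-6| = 2, total = 4
  4 → 3: |3-4| = 1, total = 5
  3 → 11: |11-3| = 8, total = 13

Answer: 13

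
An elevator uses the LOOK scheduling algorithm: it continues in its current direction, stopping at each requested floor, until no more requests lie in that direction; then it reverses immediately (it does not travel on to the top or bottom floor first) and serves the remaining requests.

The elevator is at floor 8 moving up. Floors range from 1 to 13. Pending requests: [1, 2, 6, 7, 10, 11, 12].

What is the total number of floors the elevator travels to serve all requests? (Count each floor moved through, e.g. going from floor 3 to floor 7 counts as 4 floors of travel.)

Answer: 15

Derivation:
Start at floor 8 moving up, LOOK stop order: [10, 11, 12, 7, 6, 2, 1]
  8 → 10: |10-8| = 2, total = 2
  10 → 11: |11-10| = 1, total = 3
  11 → 12: |12-11| = 1, total = 4
  12 → 7: |7-12| = 5, total = 9
  7 → 6: |6-7| = 1, total = 10
  6 → 2: |2-6| = 4, total = 14
  2 → 1: |1-2| = 1, total = 15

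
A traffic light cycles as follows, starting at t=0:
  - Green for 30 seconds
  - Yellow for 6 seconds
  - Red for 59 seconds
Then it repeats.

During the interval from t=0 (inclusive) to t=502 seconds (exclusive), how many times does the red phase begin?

Answer: 5

Derivation:
Cycle = 30+6+59 = 95s
red phase starts at t = k*95 + 36 for k=0,1,2,...
Need k*95+36 < 502 → k < 4.905
k ∈ {0, ..., 4} → 5 starts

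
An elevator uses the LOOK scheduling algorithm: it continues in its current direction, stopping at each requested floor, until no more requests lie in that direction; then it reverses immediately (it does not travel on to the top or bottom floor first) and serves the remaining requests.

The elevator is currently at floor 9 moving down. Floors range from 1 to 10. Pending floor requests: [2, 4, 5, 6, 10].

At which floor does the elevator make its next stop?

Current floor: 9, direction: down
Requests above: [10]
Requests below: [2, 4, 5, 6]
Moving down and requests lie below → nearest below is max([2, 4, 5, 6]) = 6

Answer: 6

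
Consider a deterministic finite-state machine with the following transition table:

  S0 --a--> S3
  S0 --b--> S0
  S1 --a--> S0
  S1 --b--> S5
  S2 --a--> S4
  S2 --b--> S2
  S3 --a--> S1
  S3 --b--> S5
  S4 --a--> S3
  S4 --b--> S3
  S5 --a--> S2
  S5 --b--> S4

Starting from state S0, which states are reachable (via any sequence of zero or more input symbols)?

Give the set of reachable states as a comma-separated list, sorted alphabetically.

BFS from S0:
  visit S0: S0--a-->S3 (new), S0--b-->S0 (seen)
  visit S3: S3--a-->S1 (new), S3--b-->S5 (new)
  visit S1: S1--a-->S0 (seen), S1--b-->S5 (seen)
  visit S5: S5--a-->S2 (new), S5--b-->S4 (new)
  visit S2: S2--a-->S4 (seen), S2--b-->S2 (seen)
  visit S4: S4--a-->S3 (seen), S4--b-->S3 (seen)

Answer: S0, S1, S2, S3, S4, S5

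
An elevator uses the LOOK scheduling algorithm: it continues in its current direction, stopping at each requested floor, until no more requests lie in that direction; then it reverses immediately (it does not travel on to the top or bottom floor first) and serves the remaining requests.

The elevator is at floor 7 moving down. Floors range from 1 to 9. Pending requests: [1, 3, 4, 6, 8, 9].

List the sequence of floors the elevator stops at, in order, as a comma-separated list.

Current: 7, moving DOWN
Serve below first (descending): [6, 4, 3, 1]
Then reverse, serve above (ascending): [8, 9]

Answer: 6, 4, 3, 1, 8, 9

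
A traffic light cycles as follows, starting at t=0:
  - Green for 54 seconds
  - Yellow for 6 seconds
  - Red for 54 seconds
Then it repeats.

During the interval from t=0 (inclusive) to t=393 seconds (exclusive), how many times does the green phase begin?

Cycle = 54+6+54 = 114s
green phase starts at t = k*114 + 0 for k=0,1,2,...
Need k*114+0 < 393 → k < 3.447
k ∈ {0, ..., 3} → 4 starts

Answer: 4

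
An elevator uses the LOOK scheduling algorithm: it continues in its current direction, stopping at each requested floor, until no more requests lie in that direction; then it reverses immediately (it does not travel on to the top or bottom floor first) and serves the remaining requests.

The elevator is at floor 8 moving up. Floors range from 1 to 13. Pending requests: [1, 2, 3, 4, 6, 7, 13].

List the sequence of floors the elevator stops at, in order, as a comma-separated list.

Answer: 13, 7, 6, 4, 3, 2, 1

Derivation:
Current: 8, moving UP
Serve above first (ascending): [13]
Then reverse, serve below (descending): [7, 6, 4, 3, 2, 1]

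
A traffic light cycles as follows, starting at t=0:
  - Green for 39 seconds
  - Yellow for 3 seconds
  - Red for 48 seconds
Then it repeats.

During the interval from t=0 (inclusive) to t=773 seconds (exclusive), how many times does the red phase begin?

Answer: 9

Derivation:
Cycle = 39+3+48 = 90s
red phase starts at t = k*90 + 42 for k=0,1,2,...
Need k*90+42 < 773 → k < 8.122
k ∈ {0, ..., 8} → 9 starts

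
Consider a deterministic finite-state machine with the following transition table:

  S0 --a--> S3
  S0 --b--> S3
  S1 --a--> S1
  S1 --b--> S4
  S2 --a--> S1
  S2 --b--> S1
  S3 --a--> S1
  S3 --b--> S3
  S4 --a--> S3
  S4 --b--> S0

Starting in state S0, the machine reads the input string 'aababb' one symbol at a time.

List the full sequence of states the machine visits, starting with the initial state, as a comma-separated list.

Answer: S0, S3, S1, S4, S3, S3, S3

Derivation:
Start: S0
  read 'a': S0 --a--> S3
  read 'a': S3 --a--> S1
  read 'b': S1 --b--> S4
  read 'a': S4 --a--> S3
  read 'b': S3 --b--> S3
  read 'b': S3 --b--> S3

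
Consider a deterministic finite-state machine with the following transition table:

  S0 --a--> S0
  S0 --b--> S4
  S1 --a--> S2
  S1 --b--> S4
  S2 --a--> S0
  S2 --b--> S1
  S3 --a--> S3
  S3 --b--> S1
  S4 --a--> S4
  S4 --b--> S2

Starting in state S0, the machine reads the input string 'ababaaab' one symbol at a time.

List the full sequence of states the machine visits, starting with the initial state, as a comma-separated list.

Answer: S0, S0, S4, S4, S2, S0, S0, S0, S4

Derivation:
Start: S0
  read 'a': S0 --a--> S0
  read 'b': S0 --b--> S4
  read 'a': S4 --a--> S4
  read 'b': S4 --b--> S2
  read 'a': S2 --a--> S0
  read 'a': S0 --a--> S0
  read 'a': S0 --a--> S0
  read 'b': S0 --b--> S4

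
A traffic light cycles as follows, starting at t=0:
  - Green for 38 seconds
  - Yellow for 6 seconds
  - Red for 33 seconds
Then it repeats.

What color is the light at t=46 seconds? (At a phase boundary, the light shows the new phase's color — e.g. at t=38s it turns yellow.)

Answer: red

Derivation:
Cycle length = 38 + 6 + 33 = 77s
t = 46, phase_t = 46 mod 77 = 46
46 >= 44 → RED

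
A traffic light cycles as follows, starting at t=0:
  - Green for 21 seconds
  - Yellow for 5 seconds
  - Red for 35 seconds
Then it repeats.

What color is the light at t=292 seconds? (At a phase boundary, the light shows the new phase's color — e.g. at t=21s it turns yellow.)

Answer: red

Derivation:
Cycle length = 21 + 5 + 35 = 61s
t = 292, phase_t = 292 mod 61 = 48
48 >= 26 → RED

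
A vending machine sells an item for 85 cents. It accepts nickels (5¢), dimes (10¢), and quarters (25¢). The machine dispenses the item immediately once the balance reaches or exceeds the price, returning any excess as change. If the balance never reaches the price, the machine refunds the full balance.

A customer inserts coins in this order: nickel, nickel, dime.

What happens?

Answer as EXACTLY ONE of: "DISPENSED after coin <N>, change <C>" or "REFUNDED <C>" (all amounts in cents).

Answer: REFUNDED 20

Derivation:
Price: 85¢
Coin 1 (nickel, 5¢): balance = 5¢
Coin 2 (nickel, 5¢): balance = 10¢
Coin 3 (dime, 10¢): balance = 20¢
All coins inserted, balance 20¢ < price 85¢ → REFUND 20¢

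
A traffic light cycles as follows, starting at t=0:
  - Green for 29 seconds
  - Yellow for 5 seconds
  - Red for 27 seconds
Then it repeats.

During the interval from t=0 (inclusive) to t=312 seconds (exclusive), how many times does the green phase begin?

Cycle = 29+5+27 = 61s
green phase starts at t = k*61 + 0 for k=0,1,2,...
Need k*61+0 < 312 → k < 5.115
k ∈ {0, ..., 5} → 6 starts

Answer: 6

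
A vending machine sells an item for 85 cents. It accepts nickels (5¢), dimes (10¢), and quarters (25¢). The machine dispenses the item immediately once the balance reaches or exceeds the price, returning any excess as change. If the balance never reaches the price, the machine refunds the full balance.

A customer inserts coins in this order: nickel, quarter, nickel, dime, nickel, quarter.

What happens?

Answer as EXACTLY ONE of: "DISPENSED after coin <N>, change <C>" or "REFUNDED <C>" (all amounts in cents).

Answer: REFUNDED 75

Derivation:
Price: 85¢
Coin 1 (nickel, 5¢): balance = 5¢
Coin 2 (quarter, 25¢): balance = 30¢
Coin 3 (nickel, 5¢): balance = 35¢
Coin 4 (dime, 10¢): balance = 45¢
Coin 5 (nickel, 5¢): balance = 50¢
Coin 6 (quarter, 25¢): balance = 75¢
All coins inserted, balance 75¢ < price 85¢ → REFUND 75¢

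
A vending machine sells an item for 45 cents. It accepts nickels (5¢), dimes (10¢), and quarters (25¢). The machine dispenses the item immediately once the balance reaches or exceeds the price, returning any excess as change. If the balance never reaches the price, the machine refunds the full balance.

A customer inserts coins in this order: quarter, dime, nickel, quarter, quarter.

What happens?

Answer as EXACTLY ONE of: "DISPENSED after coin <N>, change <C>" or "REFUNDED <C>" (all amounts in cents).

Price: 45¢
Coin 1 (quarter, 25¢): balance = 25¢
Coin 2 (dime, 10¢): balance = 35¢
Coin 3 (nickel, 5¢): balance = 40¢
Coin 4 (quarter, 25¢): balance = 65¢
  → balance >= price → DISPENSE, change = 65 - 45 = 20¢

Answer: DISPENSED after coin 4, change 20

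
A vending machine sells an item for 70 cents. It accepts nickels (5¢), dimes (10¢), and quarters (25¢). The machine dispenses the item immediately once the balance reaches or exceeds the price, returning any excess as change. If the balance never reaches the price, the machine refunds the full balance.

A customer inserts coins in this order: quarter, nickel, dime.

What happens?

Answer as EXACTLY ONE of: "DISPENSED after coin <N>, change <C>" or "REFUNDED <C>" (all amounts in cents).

Answer: REFUNDED 40

Derivation:
Price: 70¢
Coin 1 (quarter, 25¢): balance = 25¢
Coin 2 (nickel, 5¢): balance = 30¢
Coin 3 (dime, 10¢): balance = 40¢
All coins inserted, balance 40¢ < price 70¢ → REFUND 40¢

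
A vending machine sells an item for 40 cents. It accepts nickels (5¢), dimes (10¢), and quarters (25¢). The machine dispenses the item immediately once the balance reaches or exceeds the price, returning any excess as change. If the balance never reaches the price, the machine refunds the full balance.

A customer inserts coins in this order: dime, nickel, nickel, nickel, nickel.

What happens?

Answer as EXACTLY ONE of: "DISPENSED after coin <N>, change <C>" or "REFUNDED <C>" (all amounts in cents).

Price: 40¢
Coin 1 (dime, 10¢): balance = 10¢
Coin 2 (nickel, 5¢): balance = 15¢
Coin 3 (nickel, 5¢): balance = 20¢
Coin 4 (nickel, 5¢): balance = 25¢
Coin 5 (nickel, 5¢): balance = 30¢
All coins inserted, balance 30¢ < price 40¢ → REFUND 30¢

Answer: REFUNDED 30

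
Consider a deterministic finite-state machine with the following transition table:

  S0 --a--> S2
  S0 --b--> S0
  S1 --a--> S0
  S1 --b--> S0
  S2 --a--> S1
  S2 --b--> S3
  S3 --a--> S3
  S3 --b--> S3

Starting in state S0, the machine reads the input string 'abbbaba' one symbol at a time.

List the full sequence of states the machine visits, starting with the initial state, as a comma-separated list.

Answer: S0, S2, S3, S3, S3, S3, S3, S3

Derivation:
Start: S0
  read 'a': S0 --a--> S2
  read 'b': S2 --b--> S3
  read 'b': S3 --b--> S3
  read 'b': S3 --b--> S3
  read 'a': S3 --a--> S3
  read 'b': S3 --b--> S3
  read 'a': S3 --a--> S3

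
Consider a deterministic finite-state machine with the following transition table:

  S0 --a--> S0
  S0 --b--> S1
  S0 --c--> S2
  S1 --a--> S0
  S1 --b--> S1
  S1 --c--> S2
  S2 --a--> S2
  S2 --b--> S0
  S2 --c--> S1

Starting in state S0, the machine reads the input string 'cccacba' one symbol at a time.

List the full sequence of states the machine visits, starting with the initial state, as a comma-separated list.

Answer: S0, S2, S1, S2, S2, S1, S1, S0

Derivation:
Start: S0
  read 'c': S0 --c--> S2
  read 'c': S2 --c--> S1
  read 'c': S1 --c--> S2
  read 'a': S2 --a--> S2
  read 'c': S2 --c--> S1
  read 'b': S1 --b--> S1
  read 'a': S1 --a--> S0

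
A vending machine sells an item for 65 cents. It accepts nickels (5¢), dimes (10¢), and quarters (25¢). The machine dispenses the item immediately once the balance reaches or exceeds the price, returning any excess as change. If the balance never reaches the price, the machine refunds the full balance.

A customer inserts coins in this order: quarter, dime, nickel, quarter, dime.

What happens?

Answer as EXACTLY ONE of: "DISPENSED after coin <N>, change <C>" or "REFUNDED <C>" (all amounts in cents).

Answer: DISPENSED after coin 4, change 0

Derivation:
Price: 65¢
Coin 1 (quarter, 25¢): balance = 25¢
Coin 2 (dime, 10¢): balance = 35¢
Coin 3 (nickel, 5¢): balance = 40¢
Coin 4 (quarter, 25¢): balance = 65¢
  → balance >= price → DISPENSE, change = 65 - 65 = 0¢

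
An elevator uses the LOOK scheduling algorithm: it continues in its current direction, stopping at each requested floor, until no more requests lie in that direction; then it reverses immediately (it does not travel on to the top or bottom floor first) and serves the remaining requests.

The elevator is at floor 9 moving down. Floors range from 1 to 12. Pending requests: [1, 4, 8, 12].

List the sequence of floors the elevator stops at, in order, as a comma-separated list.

Answer: 8, 4, 1, 12

Derivation:
Current: 9, moving DOWN
Serve below first (descending): [8, 4, 1]
Then reverse, serve above (ascending): [12]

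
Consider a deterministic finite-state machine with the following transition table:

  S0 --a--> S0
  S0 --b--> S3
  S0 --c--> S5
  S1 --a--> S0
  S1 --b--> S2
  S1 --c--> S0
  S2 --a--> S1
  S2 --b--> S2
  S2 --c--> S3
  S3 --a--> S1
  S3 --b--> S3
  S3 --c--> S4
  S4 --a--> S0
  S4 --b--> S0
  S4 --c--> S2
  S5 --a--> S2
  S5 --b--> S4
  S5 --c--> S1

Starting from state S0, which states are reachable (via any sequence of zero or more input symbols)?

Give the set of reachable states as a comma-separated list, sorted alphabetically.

Answer: S0, S1, S2, S3, S4, S5

Derivation:
BFS from S0:
  visit S0: S0--a-->S0 (seen), S0--b-->S3 (new), S0--c-->S5 (new)
  visit S3: S3--a-->S1 (new), S3--b-->S3 (seen), S3--c-->S4 (new)
  visit S5: S5--a-->S2 (new), S5--b-->S4 (seen), S5--c-->S1 (seen)
  visit S1: S1--a-->S0 (seen), S1--b-->S2 (seen), S1--c-->S0 (seen)
  visit S4: S4--a-->S0 (seen), S4--b-->S0 (seen), S4--c-->S2 (seen)
  visit S2: S2--a-->S1 (seen), S2--b-->S2 (seen), S2--c-->S3 (seen)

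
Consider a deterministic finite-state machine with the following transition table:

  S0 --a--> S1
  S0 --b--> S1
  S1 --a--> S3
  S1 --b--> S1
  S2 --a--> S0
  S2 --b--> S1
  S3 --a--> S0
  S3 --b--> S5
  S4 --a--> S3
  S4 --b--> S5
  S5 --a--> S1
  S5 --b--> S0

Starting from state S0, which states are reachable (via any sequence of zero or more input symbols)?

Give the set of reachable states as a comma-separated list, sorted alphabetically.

Answer: S0, S1, S3, S5

Derivation:
BFS from S0:
  visit S0: S0--a-->S1 (new), S0--b-->S1 (seen)
  visit S1: S1--a-->S3 (new), S1--b-->S1 (seen)
  visit S3: S3--a-->S0 (seen), S3--b-->S5 (new)
  visit S5: S5--a-->S1 (seen), S5--b-->S0 (seen)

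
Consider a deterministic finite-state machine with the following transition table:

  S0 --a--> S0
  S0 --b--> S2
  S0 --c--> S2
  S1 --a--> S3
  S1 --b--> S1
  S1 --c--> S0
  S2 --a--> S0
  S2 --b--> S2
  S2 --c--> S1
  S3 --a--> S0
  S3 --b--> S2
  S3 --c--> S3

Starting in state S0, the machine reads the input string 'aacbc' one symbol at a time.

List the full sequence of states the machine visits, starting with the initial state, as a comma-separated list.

Start: S0
  read 'a': S0 --a--> S0
  read 'a': S0 --a--> S0
  read 'c': S0 --c--> S2
  read 'b': S2 --b--> S2
  read 'c': S2 --c--> S1

Answer: S0, S0, S0, S2, S2, S1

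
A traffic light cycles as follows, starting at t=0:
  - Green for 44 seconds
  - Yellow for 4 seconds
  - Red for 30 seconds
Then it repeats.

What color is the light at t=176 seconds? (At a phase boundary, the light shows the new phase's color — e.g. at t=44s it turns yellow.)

Answer: green

Derivation:
Cycle length = 44 + 4 + 30 = 78s
t = 176, phase_t = 176 mod 78 = 20
20 < 44 (green end) → GREEN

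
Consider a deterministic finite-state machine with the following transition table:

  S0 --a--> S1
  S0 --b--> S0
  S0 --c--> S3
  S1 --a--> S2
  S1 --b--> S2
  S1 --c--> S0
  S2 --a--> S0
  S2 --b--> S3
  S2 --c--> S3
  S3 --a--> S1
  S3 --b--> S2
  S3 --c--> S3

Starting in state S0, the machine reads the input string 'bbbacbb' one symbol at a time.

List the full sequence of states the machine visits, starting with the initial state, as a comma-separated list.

Answer: S0, S0, S0, S0, S1, S0, S0, S0

Derivation:
Start: S0
  read 'b': S0 --b--> S0
  read 'b': S0 --b--> S0
  read 'b': S0 --b--> S0
  read 'a': S0 --a--> S1
  read 'c': S1 --c--> S0
  read 'b': S0 --b--> S0
  read 'b': S0 --b--> S0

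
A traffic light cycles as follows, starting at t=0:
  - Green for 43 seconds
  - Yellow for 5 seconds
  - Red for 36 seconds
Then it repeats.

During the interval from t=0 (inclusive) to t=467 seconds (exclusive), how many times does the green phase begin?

Cycle = 43+5+36 = 84s
green phase starts at t = k*84 + 0 for k=0,1,2,...
Need k*84+0 < 467 → k < 5.560
k ∈ {0, ..., 5} → 6 starts

Answer: 6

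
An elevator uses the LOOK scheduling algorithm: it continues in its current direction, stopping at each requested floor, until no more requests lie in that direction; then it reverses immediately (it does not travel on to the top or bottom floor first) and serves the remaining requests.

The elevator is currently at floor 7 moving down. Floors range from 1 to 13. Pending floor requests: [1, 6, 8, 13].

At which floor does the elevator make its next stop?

Current floor: 7, direction: down
Requests above: [8, 13]
Requests below: [1, 6]
Moving down and requests lie below → nearest below is max([1, 6]) = 6

Answer: 6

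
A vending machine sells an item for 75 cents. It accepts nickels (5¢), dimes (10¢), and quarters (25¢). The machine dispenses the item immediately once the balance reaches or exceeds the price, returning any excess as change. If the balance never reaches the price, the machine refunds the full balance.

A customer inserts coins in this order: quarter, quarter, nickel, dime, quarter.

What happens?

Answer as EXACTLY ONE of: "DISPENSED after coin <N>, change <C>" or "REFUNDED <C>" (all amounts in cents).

Answer: DISPENSED after coin 5, change 15

Derivation:
Price: 75¢
Coin 1 (quarter, 25¢): balance = 25¢
Coin 2 (quarter, 25¢): balance = 50¢
Coin 3 (nickel, 5¢): balance = 55¢
Coin 4 (dime, 10¢): balance = 65¢
Coin 5 (quarter, 25¢): balance = 90¢
  → balance >= price → DISPENSE, change = 90 - 75 = 15¢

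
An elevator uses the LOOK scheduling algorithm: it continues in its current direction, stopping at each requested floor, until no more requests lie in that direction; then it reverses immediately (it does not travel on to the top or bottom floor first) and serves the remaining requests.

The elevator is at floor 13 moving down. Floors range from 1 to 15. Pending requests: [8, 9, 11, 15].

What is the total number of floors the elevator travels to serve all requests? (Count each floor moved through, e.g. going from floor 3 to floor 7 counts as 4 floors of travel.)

Start at floor 13 moving down, LOOK stop order: [11, 9, 8, 15]
  13 → 11: |11-13| = 2, total = 2
  11 → 9: |9-11| = 2, total = 4
  9 → 8: |8-9| = 1, total = 5
  8 → 15: |15-8| = 7, total = 12

Answer: 12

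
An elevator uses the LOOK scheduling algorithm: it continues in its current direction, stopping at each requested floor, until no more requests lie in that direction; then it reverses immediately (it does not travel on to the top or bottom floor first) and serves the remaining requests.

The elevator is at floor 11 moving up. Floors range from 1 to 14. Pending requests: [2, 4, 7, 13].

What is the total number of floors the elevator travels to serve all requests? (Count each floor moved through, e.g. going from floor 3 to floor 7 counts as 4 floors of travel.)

Answer: 13

Derivation:
Start at floor 11 moving up, LOOK stop order: [13, 7, 4, 2]
  11 → 13: |13-11| = 2, total = 2
  13 → 7: |7-13| = 6, total = 8
  7 → 4: |4-7| = 3, total = 11
  4 → 2: |2-4| = 2, total = 13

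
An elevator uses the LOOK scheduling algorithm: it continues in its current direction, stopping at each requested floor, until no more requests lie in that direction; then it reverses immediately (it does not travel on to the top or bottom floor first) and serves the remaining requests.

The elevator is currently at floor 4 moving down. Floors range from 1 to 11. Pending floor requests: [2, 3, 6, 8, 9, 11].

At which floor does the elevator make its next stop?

Current floor: 4, direction: down
Requests above: [6, 8, 9, 11]
Requests below: [2, 3]
Moving down and requests lie below → nearest below is max([2, 3]) = 3

Answer: 3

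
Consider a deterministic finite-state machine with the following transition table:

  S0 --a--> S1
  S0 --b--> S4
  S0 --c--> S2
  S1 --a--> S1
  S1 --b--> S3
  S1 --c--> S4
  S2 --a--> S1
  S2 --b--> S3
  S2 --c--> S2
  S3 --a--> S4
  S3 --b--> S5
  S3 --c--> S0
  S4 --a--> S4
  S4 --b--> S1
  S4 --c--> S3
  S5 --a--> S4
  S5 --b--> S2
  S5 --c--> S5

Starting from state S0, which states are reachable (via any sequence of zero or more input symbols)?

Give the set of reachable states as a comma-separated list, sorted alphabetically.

Answer: S0, S1, S2, S3, S4, S5

Derivation:
BFS from S0:
  visit S0: S0--a-->S1 (new), S0--b-->S4 (new), S0--c-->S2 (new)
  visit S1: S1--a-->S1 (seen), S1--b-->S3 (new), S1--c-->S4 (seen)
  visit S4: S4--a-->S4 (seen), S4--b-->S1 (seen), S4--c-->S3 (seen)
  visit S2: S2--a-->S1 (seen), S2--b-->S3 (seen), S2--c-->S2 (seen)
  visit S3: S3--a-->S4 (seen), S3--b-->S5 (new), S3--c-->S0 (seen)
  visit S5: S5--a-->S4 (seen), S5--b-->S2 (seen), S5--c-->S5 (seen)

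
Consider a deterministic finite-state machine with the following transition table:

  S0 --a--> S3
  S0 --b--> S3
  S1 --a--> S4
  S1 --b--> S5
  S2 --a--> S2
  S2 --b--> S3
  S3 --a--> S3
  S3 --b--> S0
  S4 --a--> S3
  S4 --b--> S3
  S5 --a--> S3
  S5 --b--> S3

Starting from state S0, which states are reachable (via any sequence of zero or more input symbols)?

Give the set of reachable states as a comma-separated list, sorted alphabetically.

Answer: S0, S3

Derivation:
BFS from S0:
  visit S0: S0--a-->S3 (new), S0--b-->S3 (seen)
  visit S3: S3--a-->S3 (seen), S3--b-->S0 (seen)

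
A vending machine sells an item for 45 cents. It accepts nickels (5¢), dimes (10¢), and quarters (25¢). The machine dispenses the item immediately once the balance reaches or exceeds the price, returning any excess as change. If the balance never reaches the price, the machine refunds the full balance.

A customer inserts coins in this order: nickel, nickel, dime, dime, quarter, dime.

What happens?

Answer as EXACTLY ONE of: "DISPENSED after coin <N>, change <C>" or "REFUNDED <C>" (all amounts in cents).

Answer: DISPENSED after coin 5, change 10

Derivation:
Price: 45¢
Coin 1 (nickel, 5¢): balance = 5¢
Coin 2 (nickel, 5¢): balance = 10¢
Coin 3 (dime, 10¢): balance = 20¢
Coin 4 (dime, 10¢): balance = 30¢
Coin 5 (quarter, 25¢): balance = 55¢
  → balance >= price → DISPENSE, change = 55 - 45 = 10¢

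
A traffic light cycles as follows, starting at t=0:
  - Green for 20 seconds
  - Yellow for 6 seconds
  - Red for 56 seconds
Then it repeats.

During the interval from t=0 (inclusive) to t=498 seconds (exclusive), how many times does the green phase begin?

Cycle = 20+6+56 = 82s
green phase starts at t = k*82 + 0 for k=0,1,2,...
Need k*82+0 < 498 → k < 6.073
k ∈ {0, ..., 6} → 7 starts

Answer: 7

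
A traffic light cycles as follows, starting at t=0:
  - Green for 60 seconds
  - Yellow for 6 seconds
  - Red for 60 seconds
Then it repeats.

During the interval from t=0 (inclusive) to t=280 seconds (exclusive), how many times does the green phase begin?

Cycle = 60+6+60 = 126s
green phase starts at t = k*126 + 0 for k=0,1,2,...
Need k*126+0 < 280 → k < 2.222
k ∈ {0, ..., 2} → 3 starts

Answer: 3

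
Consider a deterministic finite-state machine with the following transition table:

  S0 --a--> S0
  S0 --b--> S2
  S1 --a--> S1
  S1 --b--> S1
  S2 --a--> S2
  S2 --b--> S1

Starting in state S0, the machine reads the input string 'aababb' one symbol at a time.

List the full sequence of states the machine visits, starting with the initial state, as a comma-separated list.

Start: S0
  read 'a': S0 --a--> S0
  read 'a': S0 --a--> S0
  read 'b': S0 --b--> S2
  read 'a': S2 --a--> S2
  read 'b': S2 --b--> S1
  read 'b': S1 --b--> S1

Answer: S0, S0, S0, S2, S2, S1, S1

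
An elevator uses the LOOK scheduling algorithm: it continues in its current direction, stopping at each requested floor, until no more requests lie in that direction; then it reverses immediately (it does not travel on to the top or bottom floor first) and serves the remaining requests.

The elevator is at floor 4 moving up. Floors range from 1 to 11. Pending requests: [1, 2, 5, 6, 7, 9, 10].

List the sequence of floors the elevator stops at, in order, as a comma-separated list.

Current: 4, moving UP
Serve above first (ascending): [5, 6, 7, 9, 10]
Then reverse, serve below (descending): [2, 1]

Answer: 5, 6, 7, 9, 10, 2, 1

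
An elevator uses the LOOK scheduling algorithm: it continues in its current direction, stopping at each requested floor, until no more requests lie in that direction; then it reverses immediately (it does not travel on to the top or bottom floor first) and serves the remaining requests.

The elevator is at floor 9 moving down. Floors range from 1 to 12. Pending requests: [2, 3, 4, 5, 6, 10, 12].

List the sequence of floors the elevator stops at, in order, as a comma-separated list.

Answer: 6, 5, 4, 3, 2, 10, 12

Derivation:
Current: 9, moving DOWN
Serve below first (descending): [6, 5, 4, 3, 2]
Then reverse, serve above (ascending): [10, 12]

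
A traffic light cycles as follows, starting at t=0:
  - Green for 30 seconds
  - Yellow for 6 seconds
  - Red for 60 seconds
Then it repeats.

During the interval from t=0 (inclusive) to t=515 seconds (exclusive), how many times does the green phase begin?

Cycle = 30+6+60 = 96s
green phase starts at t = k*96 + 0 for k=0,1,2,...
Need k*96+0 < 515 → k < 5.365
k ∈ {0, ..., 5} → 6 starts

Answer: 6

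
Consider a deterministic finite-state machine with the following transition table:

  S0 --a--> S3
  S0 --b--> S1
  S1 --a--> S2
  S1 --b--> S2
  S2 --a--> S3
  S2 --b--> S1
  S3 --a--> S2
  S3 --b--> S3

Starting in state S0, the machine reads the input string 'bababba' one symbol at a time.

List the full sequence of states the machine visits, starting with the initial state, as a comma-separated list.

Answer: S0, S1, S2, S1, S2, S1, S2, S3

Derivation:
Start: S0
  read 'b': S0 --b--> S1
  read 'a': S1 --a--> S2
  read 'b': S2 --b--> S1
  read 'a': S1 --a--> S2
  read 'b': S2 --b--> S1
  read 'b': S1 --b--> S2
  read 'a': S2 --a--> S3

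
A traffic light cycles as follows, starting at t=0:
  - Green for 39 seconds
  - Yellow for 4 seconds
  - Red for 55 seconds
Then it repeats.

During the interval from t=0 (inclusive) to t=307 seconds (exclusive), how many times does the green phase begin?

Answer: 4

Derivation:
Cycle = 39+4+55 = 98s
green phase starts at t = k*98 + 0 for k=0,1,2,...
Need k*98+0 < 307 → k < 3.133
k ∈ {0, ..., 3} → 4 starts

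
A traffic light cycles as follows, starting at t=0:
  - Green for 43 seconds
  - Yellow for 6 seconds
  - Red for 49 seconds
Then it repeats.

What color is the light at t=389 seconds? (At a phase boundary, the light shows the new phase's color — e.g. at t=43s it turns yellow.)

Cycle length = 43 + 6 + 49 = 98s
t = 389, phase_t = 389 mod 98 = 95
95 >= 49 → RED

Answer: red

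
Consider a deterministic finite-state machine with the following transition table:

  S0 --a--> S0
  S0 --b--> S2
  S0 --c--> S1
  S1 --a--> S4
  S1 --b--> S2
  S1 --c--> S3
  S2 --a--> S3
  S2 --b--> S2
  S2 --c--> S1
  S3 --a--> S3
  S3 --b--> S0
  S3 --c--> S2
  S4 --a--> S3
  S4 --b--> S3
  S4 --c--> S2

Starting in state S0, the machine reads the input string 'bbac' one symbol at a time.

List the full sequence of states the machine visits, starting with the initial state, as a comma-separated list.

Start: S0
  read 'b': S0 --b--> S2
  read 'b': S2 --b--> S2
  read 'a': S2 --a--> S3
  read 'c': S3 --c--> S2

Answer: S0, S2, S2, S3, S2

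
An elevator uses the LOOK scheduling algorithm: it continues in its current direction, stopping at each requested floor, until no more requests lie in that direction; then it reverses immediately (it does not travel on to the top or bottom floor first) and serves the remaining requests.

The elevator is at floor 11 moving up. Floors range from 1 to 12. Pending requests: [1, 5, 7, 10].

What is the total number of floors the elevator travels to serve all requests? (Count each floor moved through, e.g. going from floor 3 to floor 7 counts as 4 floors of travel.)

Start at floor 11 moving up, LOOK stop order: [10, 7, 5, 1]
  11 → 10: |10-11| = 1, total = 1
  10 → 7: |7-10| = 3, total = 4
  7 → 5: |5-7| = 2, total = 6
  5 → 1: |1-5| = 4, total = 10

Answer: 10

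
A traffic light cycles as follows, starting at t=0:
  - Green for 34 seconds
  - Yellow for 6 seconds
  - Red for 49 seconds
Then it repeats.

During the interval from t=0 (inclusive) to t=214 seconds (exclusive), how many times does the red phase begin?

Cycle = 34+6+49 = 89s
red phase starts at t = k*89 + 40 for k=0,1,2,...
Need k*89+40 < 214 → k < 1.955
k ∈ {0, ..., 1} → 2 starts

Answer: 2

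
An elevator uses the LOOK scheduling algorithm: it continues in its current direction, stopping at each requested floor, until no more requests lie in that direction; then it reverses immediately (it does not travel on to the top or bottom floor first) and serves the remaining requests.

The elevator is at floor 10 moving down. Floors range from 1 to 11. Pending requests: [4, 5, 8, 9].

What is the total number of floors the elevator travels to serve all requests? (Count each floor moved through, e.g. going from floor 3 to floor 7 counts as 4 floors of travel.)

Start at floor 10 moving down, LOOK stop order: [9, 8, 5, 4]
  10 → 9: |9-10| = 1, total = 1
  9 → 8: |8-9| = 1, total = 2
  8 → 5: |5-8| = 3, total = 5
  5 → 4: |4-5| = 1, total = 6

Answer: 6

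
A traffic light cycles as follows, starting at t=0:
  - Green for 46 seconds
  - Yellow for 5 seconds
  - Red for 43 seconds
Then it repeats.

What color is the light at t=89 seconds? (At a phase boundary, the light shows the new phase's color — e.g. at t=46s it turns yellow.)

Answer: red

Derivation:
Cycle length = 46 + 5 + 43 = 94s
t = 89, phase_t = 89 mod 94 = 89
89 >= 51 → RED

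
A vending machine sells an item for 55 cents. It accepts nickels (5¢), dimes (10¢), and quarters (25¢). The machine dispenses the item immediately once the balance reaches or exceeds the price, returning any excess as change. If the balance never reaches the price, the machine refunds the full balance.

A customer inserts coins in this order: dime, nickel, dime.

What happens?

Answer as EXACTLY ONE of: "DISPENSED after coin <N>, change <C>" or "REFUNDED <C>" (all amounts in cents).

Answer: REFUNDED 25

Derivation:
Price: 55¢
Coin 1 (dime, 10¢): balance = 10¢
Coin 2 (nickel, 5¢): balance = 15¢
Coin 3 (dime, 10¢): balance = 25¢
All coins inserted, balance 25¢ < price 55¢ → REFUND 25¢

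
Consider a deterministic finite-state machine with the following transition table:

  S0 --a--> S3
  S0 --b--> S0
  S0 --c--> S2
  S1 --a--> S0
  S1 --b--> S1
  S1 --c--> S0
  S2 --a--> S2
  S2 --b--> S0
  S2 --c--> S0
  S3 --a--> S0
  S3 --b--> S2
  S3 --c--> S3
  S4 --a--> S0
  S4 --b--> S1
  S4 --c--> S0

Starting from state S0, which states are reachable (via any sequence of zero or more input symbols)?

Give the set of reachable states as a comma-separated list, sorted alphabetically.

BFS from S0:
  visit S0: S0--a-->S3 (new), S0--b-->S0 (seen), S0--c-->S2 (new)
  visit S3: S3--a-->S0 (seen), S3--b-->S2 (seen), S3--c-->S3 (seen)
  visit S2: S2--a-->S2 (seen), S2--b-->S0 (seen), S2--c-->S0 (seen)

Answer: S0, S2, S3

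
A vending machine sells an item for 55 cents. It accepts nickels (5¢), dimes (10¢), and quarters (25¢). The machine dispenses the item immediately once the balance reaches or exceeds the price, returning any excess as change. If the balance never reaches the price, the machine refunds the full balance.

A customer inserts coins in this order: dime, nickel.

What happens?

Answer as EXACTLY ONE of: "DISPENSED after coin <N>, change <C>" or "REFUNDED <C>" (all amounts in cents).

Answer: REFUNDED 15

Derivation:
Price: 55¢
Coin 1 (dime, 10¢): balance = 10¢
Coin 2 (nickel, 5¢): balance = 15¢
All coins inserted, balance 15¢ < price 55¢ → REFUND 15¢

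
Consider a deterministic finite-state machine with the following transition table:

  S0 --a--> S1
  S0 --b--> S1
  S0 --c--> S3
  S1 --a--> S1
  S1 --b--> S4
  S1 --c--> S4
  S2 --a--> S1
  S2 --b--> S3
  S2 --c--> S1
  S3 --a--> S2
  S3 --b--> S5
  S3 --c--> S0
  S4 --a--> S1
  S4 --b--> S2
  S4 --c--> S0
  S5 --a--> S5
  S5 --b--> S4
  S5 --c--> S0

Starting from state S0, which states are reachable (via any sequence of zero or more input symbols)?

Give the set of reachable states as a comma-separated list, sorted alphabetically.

Answer: S0, S1, S2, S3, S4, S5

Derivation:
BFS from S0:
  visit S0: S0--a-->S1 (new), S0--b-->S1 (seen), S0--c-->S3 (new)
  visit S1: S1--a-->S1 (seen), S1--b-->S4 (new), S1--c-->S4 (seen)
  visit S3: S3--a-->S2 (new), S3--b-->S5 (new), S3--c-->S0 (seen)
  visit S4: S4--a-->S1 (seen), S4--b-->S2 (seen), S4--c-->S0 (seen)
  visit S2: S2--a-->S1 (seen), S2--b-->S3 (seen), S2--c-->S1 (seen)
  visit S5: S5--a-->S5 (seen), S5--b-->S4 (seen), S5--c-->S0 (seen)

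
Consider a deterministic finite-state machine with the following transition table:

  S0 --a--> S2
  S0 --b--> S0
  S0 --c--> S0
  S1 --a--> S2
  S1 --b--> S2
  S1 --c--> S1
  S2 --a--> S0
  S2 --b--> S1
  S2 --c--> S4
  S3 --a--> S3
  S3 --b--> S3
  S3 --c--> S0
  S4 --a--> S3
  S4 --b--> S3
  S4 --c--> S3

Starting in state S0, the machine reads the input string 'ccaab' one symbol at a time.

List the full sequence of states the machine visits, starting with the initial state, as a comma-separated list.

Answer: S0, S0, S0, S2, S0, S0

Derivation:
Start: S0
  read 'c': S0 --c--> S0
  read 'c': S0 --c--> S0
  read 'a': S0 --a--> S2
  read 'a': S2 --a--> S0
  read 'b': S0 --b--> S0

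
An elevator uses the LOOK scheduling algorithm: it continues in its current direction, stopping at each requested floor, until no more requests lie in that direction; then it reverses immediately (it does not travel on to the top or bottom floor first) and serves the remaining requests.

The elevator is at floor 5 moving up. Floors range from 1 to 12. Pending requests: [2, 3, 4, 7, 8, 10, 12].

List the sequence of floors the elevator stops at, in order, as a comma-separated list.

Answer: 7, 8, 10, 12, 4, 3, 2

Derivation:
Current: 5, moving UP
Serve above first (ascending): [7, 8, 10, 12]
Then reverse, serve below (descending): [4, 3, 2]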